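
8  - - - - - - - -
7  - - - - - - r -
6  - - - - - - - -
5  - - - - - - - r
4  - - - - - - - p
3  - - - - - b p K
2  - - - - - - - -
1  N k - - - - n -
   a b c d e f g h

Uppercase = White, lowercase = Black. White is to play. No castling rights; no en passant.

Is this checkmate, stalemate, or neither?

White to move; white king on h3.
In check: yes, from the black knight on g1.
King squares — g2: attacked by Bf3; h2: attacked by Pg3; g3: attacked by Ph4; g4: attacked by Bf3; h4: attacked by Rh5.
Legal moves for White: none.
In check with no legal moves → checkmate.

checkmate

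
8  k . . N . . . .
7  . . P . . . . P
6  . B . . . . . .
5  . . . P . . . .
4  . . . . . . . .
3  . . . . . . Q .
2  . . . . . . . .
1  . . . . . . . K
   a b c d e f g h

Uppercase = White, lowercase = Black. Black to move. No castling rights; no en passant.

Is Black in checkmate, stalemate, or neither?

Black to move; black king on a8.
In check: no.
King squares — a7: attacked by Bb6; b7: attacked by Nd8; b8: attacked by Pc7.
Legal moves for Black: none.
Not in check and no legal moves → stalemate.

stalemate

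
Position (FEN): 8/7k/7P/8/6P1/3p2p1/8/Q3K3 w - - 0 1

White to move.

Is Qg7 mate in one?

yes

After Qg7: black king on h7; in check: yes, from the white queen on g7.
King squares — g6: attacked by Qg7; h6: attacked by Qg7; g7: attacked by Ph6; g8: attacked by Qg7; h8: attacked by Qg7.
Black has no legal moves → checkmate.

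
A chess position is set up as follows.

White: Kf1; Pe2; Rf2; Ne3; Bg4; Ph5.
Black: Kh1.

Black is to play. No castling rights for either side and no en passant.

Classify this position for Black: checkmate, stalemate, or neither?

Black to move; black king on h1.
In check: no.
King squares — g1: attacked by Kf1; g2: attacked by Kf1; h2: attacked by Rf2.
Legal moves for Black: none.
Not in check and no legal moves → stalemate.

stalemate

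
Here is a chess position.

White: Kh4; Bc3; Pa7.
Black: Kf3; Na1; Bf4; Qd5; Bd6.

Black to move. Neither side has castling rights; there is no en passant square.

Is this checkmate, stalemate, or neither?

Black to move; black king on f3.
In check: no.
Legal moves for Black include: Bf8, Bb8, Be7+, Bc7, Bde5, Bc5, Bb4, Ba3, Qg8, Qa8, Qf7, Qb7, Qe6, Qc6, Qh5+, Qg5+, Qf5, Qe5, ... (list truncated; more exist).
Black has legal moves and is not in check → neither.

neither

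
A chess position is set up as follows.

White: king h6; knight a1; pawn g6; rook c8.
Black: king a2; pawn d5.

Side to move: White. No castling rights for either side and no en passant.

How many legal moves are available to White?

21

White to move; king on h6.
In check: no.
Legal moves: Rh8, Rg8, Rf8, Re8, Rd8, Rb8, Ra8+, Rc7, Rc6, Rc5, Rc4, Rc3, Rc2+, Rc1, Kh7, Kg7, Kh5, Kg5, Nb3, Nc2, g7.
Count: 21.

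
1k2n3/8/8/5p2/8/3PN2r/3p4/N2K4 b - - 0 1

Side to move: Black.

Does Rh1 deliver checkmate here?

After Rh1: white king on d1; in check: yes, from the black rook on h1.
White has 4 legal replies: Ke2, Kxd2, Kc2, Nf1.
In check but a legal move exists → not checkmate.

no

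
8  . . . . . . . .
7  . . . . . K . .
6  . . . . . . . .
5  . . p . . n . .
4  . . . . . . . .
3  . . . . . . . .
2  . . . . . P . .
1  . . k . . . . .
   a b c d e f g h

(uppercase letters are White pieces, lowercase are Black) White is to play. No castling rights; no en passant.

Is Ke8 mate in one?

After Ke8: black king on c1; in check: no.
Black is not in check, so this cannot be checkmate.

no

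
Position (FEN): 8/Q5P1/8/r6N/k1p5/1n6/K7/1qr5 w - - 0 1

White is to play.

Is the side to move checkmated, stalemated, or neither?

White to move; white king on a2.
In check: yes, from the black queen on b1.
King squares — a1: attacked by Qb1; b1: attacked by Rc1; b2: attacked by Qb1; a3: attacked by Ka4; b3: attacked by Qb1.
Legal moves for White: none.
In check with no legal moves → checkmate.

checkmate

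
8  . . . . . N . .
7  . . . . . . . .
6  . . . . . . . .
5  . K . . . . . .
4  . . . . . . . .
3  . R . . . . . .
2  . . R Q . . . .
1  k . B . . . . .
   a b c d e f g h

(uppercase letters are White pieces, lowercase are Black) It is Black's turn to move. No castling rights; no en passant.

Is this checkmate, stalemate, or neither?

Black to move; black king on a1.
In check: no.
King squares — b1: attacked by Rb3; a2: attacked by Rc2; b2: attacked by Bc1.
Legal moves for Black: none.
Not in check and no legal moves → stalemate.

stalemate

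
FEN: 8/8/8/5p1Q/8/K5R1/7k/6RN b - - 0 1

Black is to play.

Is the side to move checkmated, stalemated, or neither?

Black to move; black king on h2.
In check: yes, from the white queen on h5.
King squares — g1: attacked by Rg3; h1: attacked by Rg1; g2: attacked by Rg1; g3: attacked by Rg1; h3: attacked by Rg3.
Legal moves for Black: none.
In check with no legal moves → checkmate.

checkmate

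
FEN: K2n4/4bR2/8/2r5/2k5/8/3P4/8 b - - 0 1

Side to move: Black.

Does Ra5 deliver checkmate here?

After Ra5: white king on a8; in check: yes, from the black rook on a5.
White has 1 legal reply: Kb8.
In check but a legal move exists → not checkmate.

no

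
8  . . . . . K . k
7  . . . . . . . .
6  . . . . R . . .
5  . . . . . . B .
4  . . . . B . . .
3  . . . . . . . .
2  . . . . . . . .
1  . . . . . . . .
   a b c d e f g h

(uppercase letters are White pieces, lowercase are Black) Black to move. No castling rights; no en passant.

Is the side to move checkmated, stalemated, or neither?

Black to move; black king on h8.
In check: no.
King squares — g7: attacked by Kf8; h7: attacked by Be4; g8: attacked by Kf8.
Legal moves for Black: none.
Not in check and no legal moves → stalemate.

stalemate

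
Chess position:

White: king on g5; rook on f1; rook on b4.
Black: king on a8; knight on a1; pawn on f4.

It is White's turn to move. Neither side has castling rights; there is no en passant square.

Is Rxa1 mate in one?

After Rxa1: black king on a8; in check: yes, from the white rook on a1.
King squares — a7: attacked by Ra1; b7: attacked by Rb4; b8: attacked by Rb4.
Black has no legal moves → checkmate.

yes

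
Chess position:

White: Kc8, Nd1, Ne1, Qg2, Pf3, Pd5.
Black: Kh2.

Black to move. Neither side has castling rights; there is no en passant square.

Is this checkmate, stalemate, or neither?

Black to move; black king on h2.
In check: yes, from the white queen on g2.
King squares — g1: attacked by Qg2; h1: attacked by Qg2; g2: attacked by Ne1; g3: attacked by Qg2; h3: attacked by Qg2.
Legal moves for Black: none.
In check with no legal moves → checkmate.

checkmate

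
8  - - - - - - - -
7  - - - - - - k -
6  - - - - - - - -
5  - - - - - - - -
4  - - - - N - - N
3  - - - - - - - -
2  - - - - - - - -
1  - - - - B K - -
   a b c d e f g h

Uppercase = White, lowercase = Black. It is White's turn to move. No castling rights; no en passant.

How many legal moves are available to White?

22

White to move; king on f1.
In check: no.
Legal moves: Ng6, Nf5+, Nf3, Ng2, Nf6, Nd6, Ng5, Nc5, Ng3, Nc3, Nf2, Nd2, Kg2, Kf2, Ke2, Kg1, Ba5, Bb4, Bg3, Bc3+, Bf2, Bd2.
Count: 22.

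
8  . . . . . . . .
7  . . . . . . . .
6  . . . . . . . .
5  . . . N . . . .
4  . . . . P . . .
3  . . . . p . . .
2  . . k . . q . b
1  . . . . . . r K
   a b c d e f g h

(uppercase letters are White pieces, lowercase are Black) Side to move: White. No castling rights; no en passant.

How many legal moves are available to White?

White to move; king on h1.
In check: yes, from the black rook on g1.
Legal moves: none.
Count: 0.

0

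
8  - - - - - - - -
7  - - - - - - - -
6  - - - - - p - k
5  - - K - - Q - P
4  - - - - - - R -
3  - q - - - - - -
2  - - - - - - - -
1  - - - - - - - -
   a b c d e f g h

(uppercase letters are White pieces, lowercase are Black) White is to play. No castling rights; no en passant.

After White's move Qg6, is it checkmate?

After Qg6: black king on h6; in check: yes, from the white queen on g6.
King squares — g5: attacked by Rg4; h5: attacked by Qg6; g6: attacked by Rg4; g7: attacked by Qg6; h7: attacked by Qg6.
Black has no legal moves → checkmate.

yes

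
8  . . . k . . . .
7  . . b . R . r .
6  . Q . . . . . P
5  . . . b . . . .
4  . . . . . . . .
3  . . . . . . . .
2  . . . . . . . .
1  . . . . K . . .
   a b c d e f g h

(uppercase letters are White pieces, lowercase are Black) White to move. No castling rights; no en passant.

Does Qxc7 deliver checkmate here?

yes

After Qxc7: black king on d8; in check: yes, from the white queen on c7.
King squares — c7: attacked by Re7; d7: attacked by Qc7; e7: attacked by Qc7; c8: attacked by Qc7; e8: attacked by Re7.
Black has no legal moves → checkmate.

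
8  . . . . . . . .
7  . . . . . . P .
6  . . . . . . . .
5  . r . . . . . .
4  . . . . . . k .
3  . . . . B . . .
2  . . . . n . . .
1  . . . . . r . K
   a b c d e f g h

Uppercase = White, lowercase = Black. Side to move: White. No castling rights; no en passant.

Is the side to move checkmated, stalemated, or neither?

neither

White to move; white king on h1.
In check: yes, from the black rook on f1.
King squares — g1: attacked by Rf1; g2: available; h2: available.
Legal moves for White: Kh2, Kg2, Bg1.
White is in check but has 3 legal moves → neither.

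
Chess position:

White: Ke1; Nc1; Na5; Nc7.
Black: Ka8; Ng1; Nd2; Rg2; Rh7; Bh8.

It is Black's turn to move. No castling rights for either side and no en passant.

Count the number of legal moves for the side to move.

3

Black to move; king on a8.
In check: yes, from the white knight on c7.
Legal moves: Kb8, Ka7, Rxc7.
Count: 3.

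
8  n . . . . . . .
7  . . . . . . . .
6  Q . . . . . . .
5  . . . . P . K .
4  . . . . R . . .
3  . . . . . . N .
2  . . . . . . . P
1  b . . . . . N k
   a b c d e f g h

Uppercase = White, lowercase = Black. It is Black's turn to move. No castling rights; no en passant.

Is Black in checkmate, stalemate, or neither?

Black to move; black king on h1.
In check: yes, from the white knight on g3.
King squares — g1: available; g2: available; h2: available.
Legal moves for Black: Kxh2, Kg2, Kxg1.
Black is in check but has 3 legal moves → neither.

neither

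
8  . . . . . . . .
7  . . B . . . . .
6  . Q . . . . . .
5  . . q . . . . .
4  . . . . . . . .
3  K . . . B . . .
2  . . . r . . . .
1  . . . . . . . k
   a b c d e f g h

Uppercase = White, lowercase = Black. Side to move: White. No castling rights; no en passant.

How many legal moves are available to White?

5

White to move; king on a3.
In check: yes, from the black queen on c5.
Legal moves: Ka4, Kb3, Qxc5, Qb4, Bxc5.
Count: 5.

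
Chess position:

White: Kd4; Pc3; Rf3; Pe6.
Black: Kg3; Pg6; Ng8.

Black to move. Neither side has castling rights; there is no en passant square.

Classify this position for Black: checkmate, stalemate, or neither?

Black to move; black king on g3.
In check: yes, from the white rook on f3.
King squares — f2: attacked by Rf3; g2: available; h2: available; f3: available; h3: attacked by Rf3; f4: attacked by Rf3; g4: available; h4: available.
Legal moves for Black: Kh4, Kg4, Kxf3, Kh2, Kg2.
Black is in check but has 5 legal moves → neither.

neither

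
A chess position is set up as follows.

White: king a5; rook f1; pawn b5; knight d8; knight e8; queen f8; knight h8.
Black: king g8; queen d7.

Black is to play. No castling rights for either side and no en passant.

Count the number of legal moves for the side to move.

Black to move; king on g8.
In check: yes, from the white queen on f8.
Legal moves: Kh7.
Count: 1.

1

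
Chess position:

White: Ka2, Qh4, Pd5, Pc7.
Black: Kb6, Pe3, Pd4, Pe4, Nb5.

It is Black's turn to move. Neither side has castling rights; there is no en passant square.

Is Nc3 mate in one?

no

After Nc3: white king on a2; in check: yes, from the black knight on c3.
White has 4 legal replies: Kb3, Ka3, Kb2, Ka1.
In check but a legal move exists → not checkmate.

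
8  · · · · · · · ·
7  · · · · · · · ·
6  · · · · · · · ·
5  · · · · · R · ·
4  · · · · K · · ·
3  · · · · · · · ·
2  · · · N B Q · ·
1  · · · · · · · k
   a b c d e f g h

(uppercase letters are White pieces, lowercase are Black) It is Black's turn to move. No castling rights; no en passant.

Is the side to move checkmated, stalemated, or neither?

Black to move; black king on h1.
In check: no.
King squares — g1: attacked by Qf2; g2: attacked by Qf2; h2: attacked by Qf2.
Legal moves for Black: none.
Not in check and no legal moves → stalemate.

stalemate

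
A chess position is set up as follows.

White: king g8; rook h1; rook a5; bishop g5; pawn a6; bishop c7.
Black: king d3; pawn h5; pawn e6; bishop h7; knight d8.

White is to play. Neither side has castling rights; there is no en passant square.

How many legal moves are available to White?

4

White to move; king on g8.
In check: yes, from the black bishop on h7.
Legal moves: Kh8, Kf8, Kxh7, Kg7.
Count: 4.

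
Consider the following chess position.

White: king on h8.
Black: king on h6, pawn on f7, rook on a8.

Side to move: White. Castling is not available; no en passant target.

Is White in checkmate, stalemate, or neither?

White to move; white king on h8.
In check: yes, from the black rook on a8.
King squares — g7: attacked by Kh6; h7: attacked by Kh6; g8: attacked by Ra8.
Legal moves for White: none.
In check with no legal moves → checkmate.

checkmate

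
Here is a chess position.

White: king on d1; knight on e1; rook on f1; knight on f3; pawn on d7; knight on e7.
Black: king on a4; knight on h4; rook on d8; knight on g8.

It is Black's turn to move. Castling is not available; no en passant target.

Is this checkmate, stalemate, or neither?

neither

Black to move; black king on a4.
In check: no.
Legal moves for Black: Nxe7, Nh6, Nf6, Rf8, Re8, Rc8, Rb8, Ra8, Rxd7+, Ng6, Nf5, Nxf3, Ng2, Kb5, Ka5, Kb4, Kb3, Ka3.
Black has 18 legal moves and is not in check → neither.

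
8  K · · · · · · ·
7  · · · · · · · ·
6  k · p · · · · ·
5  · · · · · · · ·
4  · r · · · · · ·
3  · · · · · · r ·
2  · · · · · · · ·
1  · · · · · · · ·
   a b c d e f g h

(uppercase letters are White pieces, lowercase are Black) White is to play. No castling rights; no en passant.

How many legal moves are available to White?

White to move; king on a8.
In check: no.
Legal moves: none.
Count: 0.

0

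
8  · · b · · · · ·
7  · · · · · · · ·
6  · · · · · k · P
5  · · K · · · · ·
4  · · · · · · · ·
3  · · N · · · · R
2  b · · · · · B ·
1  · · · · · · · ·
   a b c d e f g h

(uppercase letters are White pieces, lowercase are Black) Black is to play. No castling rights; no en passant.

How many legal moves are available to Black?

Black to move; king on f6.
In check: no.
Legal moves: Bd7, Bb7, Bce6, Ba6, Bf5, Bg4, Bxh3, Kf7, Ke7, Kg6, Ke6, Kg5, Kf5, Ke5, Bg8, Bf7, Bae6, Bd5, Bc4, Bb3, Bb1.
Count: 21.

21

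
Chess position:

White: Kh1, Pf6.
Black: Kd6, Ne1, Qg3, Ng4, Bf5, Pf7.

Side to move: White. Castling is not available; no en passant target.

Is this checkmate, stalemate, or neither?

stalemate

White to move; white king on h1.
In check: no.
King squares — g1: attacked by Qg3; g2: attacked by Ne1; h2: attacked by Qg3.
Legal moves for White: none.
Not in check and no legal moves → stalemate.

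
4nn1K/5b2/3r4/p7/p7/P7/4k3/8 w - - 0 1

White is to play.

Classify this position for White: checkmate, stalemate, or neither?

stalemate

White to move; white king on h8.
In check: no.
King squares — g7: attacked by Ne8; h7: attacked by Nf8; g8: attacked by Bf7.
Legal moves for White: none.
Not in check and no legal moves → stalemate.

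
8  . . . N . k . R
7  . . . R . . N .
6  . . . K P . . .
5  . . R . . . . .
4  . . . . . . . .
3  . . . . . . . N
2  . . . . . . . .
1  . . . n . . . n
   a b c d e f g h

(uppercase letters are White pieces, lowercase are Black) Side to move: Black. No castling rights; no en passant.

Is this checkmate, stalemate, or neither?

Black to move; black king on f8.
In check: yes, from the white rook on h8.
King squares — e7: attacked by Kd6; f7: attacked by Pe6; g7: attacked by Rd7; e8: attacked by Ng7; g8: attacked by Rh8.
Legal moves for Black: none.
In check with no legal moves → checkmate.

checkmate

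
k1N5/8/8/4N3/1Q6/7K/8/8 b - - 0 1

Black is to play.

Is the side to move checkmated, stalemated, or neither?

stalemate

Black to move; black king on a8.
In check: no.
King squares — a7: attacked by Nc8; b7: attacked by Qb4; b8: attacked by Qb4.
Legal moves for Black: none.
Not in check and no legal moves → stalemate.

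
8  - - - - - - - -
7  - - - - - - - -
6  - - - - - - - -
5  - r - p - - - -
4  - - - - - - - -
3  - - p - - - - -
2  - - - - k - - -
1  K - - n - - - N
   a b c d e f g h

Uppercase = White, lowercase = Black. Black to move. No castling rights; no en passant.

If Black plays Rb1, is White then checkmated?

no

After Rb1: white king on a1; in check: yes, from the black rook on b1.
White has 2 legal replies: Ka2, Kxb1.
In check but a legal move exists → not checkmate.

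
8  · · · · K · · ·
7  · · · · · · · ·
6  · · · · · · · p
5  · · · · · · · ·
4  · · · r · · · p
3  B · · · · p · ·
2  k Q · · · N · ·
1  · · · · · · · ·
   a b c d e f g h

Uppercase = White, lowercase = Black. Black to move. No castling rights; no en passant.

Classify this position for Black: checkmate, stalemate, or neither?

Black to move; black king on a2.
In check: yes, from the white queen on b2.
King squares — a1: attacked by Qb2; b1: attacked by Qb2; b2: attacked by Ba3; a3: attacked by Qb2; b3: attacked by Qb2.
Legal moves for Black: none.
In check with no legal moves → checkmate.

checkmate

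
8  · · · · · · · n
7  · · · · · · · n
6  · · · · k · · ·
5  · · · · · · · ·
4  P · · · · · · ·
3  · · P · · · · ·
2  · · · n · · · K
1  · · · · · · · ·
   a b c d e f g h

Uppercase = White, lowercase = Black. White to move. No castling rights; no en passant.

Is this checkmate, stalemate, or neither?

White to move; white king on h2.
In check: no.
Legal moves for White: Kh3, Kg3, Kg2, Kh1, Kg1, a5, c4.
White has 7 legal moves and is not in check → neither.

neither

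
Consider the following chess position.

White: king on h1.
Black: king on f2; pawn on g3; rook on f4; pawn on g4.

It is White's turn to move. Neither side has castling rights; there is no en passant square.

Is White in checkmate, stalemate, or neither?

White to move; white king on h1.
In check: no.
King squares — g1: attacked by Kf2; g2: attacked by Kf2; h2: attacked by Pg3.
Legal moves for White: none.
Not in check and no legal moves → stalemate.

stalemate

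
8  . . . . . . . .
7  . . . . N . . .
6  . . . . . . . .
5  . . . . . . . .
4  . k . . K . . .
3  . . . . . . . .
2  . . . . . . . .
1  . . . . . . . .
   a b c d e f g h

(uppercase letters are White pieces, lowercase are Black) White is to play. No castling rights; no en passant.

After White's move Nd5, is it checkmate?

no

After Nd5: black king on b4; in check: yes, from the white knight on d5.
Black has 7 legal replies: Kc5, Kb5, Ka5, Kc4, Ka4, Kb3, Ka3.
In check but a legal move exists → not checkmate.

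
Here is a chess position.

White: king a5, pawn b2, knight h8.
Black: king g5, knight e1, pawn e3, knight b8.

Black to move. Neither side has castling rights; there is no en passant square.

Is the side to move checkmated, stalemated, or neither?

Black to move; black king on g5.
In check: no.
Legal moves for Black: Nd7, Nc6+, Na6, Kh6, Kf6, Kh5, Kf5, Kh4, Kg4, Kf4, Nf3, Nd3, Ng2, Nc2, e2.
Black has 15 legal moves and is not in check → neither.

neither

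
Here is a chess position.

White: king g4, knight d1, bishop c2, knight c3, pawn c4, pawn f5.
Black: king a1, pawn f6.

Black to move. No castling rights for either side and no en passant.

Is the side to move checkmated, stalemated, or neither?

Black to move; black king on a1.
In check: no.
King squares — b1: attacked by Bc2; a2: attacked by Nc3; b2: attacked by Nd1.
Legal moves for Black: none.
Not in check and no legal moves → stalemate.

stalemate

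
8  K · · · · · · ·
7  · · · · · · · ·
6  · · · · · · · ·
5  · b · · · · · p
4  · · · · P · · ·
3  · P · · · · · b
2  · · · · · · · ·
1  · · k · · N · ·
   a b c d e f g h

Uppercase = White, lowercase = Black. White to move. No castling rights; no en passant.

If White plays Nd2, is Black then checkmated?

no

After Nd2: black king on c1; in check: no.
Black is not in check, so this cannot be checkmate.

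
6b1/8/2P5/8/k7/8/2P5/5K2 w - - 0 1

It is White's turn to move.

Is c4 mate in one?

no

After c4: black king on a4; in check: no.
Black is not in check, so this cannot be checkmate.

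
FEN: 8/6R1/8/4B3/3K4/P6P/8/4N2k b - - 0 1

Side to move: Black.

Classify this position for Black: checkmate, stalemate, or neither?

Black to move; black king on h1.
In check: no.
King squares — g1: attacked by Rg7; g2: attacked by Ne1; h2: attacked by Be5.
Legal moves for Black: none.
Not in check and no legal moves → stalemate.

stalemate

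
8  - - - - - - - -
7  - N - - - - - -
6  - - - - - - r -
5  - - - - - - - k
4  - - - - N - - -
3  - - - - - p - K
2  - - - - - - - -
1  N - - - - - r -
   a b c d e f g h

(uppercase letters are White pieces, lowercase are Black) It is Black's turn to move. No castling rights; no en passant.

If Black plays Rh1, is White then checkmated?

After Rh1: white king on h3; in check: yes, from the black rook on h1.
King squares — g2: attacked by Pf3; h2: attacked by Rh1; g3: attacked by Rg6; g4: attacked by Kh5; h4: attacked by Rh1.
White has no legal moves → checkmate.

yes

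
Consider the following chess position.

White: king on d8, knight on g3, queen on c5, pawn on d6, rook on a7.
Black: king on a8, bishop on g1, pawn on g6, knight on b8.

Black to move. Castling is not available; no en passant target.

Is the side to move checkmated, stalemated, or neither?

checkmate

Black to move; black king on a8.
In check: yes, from the white rook on a7.
King squares — a7: attacked by Qc5; b7: attacked by Ra7; b8: own knight.
Legal moves for Black: none.
In check with no legal moves → checkmate.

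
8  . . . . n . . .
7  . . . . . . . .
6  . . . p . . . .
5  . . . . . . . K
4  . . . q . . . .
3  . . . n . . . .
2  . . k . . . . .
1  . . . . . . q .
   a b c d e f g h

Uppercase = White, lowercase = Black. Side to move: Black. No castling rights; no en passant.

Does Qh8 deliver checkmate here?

After Qh8: white king on h5; in check: yes, from the black queen on h8.
King squares — g4: attacked by Qg1; h4: attacked by Qh8; g5: attacked by Qg1; g6: attacked by Qg1; h6: attacked by Qh8.
White has no legal moves → checkmate.

yes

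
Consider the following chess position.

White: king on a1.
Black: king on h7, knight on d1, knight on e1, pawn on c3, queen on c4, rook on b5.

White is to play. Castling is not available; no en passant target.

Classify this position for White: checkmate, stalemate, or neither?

White to move; white king on a1.
In check: no.
King squares — b1: attacked by Rb5; a2: attacked by Qc4; b2: attacked by Nd1.
Legal moves for White: none.
Not in check and no legal moves → stalemate.

stalemate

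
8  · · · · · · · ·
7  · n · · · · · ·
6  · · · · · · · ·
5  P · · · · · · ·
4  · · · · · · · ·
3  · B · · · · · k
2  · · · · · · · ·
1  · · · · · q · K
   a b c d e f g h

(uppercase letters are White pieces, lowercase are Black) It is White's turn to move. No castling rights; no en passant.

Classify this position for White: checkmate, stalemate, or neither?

checkmate

White to move; white king on h1.
In check: yes, from the black queen on f1.
King squares — g1: attacked by Qf1; g2: attacked by Qf1; h2: attacked by Kh3.
Legal moves for White: none.
In check with no legal moves → checkmate.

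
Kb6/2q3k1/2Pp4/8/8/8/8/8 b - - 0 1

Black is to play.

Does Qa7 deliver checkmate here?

yes

After Qa7: white king on a8; in check: yes, from the black queen on a7.
King squares — a7: attacked by Bb8; b7: attacked by Qa7; b8: attacked by Qa7.
White has no legal moves → checkmate.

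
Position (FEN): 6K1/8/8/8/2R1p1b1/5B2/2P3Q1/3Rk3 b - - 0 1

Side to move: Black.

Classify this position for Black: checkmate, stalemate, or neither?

checkmate

Black to move; black king on e1.
In check: yes, from the white rook on d1.
King squares — d1: attacked by Bf3; f1: attacked by Rd1; d2: attacked by Rd1; e2: attacked by Qg2; f2: attacked by Qg2.
Legal moves for Black: none.
In check with no legal moves → checkmate.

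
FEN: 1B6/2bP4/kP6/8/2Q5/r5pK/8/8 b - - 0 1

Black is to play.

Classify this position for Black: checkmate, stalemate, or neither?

neither

Black to move; black king on a6.
In check: yes, from the white queen on c4.
Legal moves for Black: Kb7, Kxb6, Ka5.
Black is in check but has 3 legal moves → neither.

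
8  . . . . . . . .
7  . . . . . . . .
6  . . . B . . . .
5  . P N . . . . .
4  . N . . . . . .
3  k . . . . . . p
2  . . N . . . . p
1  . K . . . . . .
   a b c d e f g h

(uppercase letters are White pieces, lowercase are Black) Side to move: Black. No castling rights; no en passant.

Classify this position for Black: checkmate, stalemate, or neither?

checkmate

Black to move; black king on a3.
In check: yes, from the white knight on c2.
King squares — a2: attacked by Kb1; b2: attacked by Kb1; b3: attacked by Nc5; a4: attacked by Nc5; b4: attacked by Nc2.
Legal moves for Black: none.
In check with no legal moves → checkmate.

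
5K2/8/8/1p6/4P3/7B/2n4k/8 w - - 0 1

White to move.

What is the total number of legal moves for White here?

White to move; king on f8.
In check: no.
Legal moves: Kg8, Ke8, Kg7, Kf7, Ke7, Bc8, Bd7, Be6, Bf5, Bg4, Bg2, Bf1, e5.
Count: 13.

13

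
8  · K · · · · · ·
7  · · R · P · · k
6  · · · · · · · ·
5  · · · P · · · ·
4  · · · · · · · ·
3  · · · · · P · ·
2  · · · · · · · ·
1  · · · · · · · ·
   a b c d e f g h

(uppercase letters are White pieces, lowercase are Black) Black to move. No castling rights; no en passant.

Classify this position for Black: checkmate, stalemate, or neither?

neither

Black to move; black king on h7.
In check: no.
Legal moves for Black: Kh8, Kg8, Kg7, Kh6, Kg6.
Black has 5 legal moves and is not in check → neither.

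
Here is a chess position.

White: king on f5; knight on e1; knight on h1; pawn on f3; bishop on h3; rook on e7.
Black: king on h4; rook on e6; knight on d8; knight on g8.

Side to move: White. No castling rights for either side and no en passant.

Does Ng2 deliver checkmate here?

no

After Ng2: black king on h4; in check: yes, from the white knight on g2.
Black has 2 legal replies: Kh5, Kxh3.
In check but a legal move exists → not checkmate.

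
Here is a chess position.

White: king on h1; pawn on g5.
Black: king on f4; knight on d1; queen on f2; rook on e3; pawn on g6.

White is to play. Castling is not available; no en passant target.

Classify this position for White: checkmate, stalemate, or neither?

White to move; white king on h1.
In check: no.
King squares — g1: attacked by Qf2; g2: attacked by Qf2; h2: attacked by Qf2.
Legal moves for White: none.
Not in check and no legal moves → stalemate.

stalemate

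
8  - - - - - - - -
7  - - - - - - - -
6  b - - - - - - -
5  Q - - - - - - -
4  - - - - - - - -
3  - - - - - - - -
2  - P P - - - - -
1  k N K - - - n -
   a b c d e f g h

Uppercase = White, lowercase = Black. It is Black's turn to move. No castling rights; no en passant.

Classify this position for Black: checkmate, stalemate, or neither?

checkmate

Black to move; black king on a1.
In check: yes, from the white queen on a5.
King squares — b1: attacked by Kc1; a2: attacked by Qa5; b2: attacked by Kc1.
Legal moves for Black: none.
In check with no legal moves → checkmate.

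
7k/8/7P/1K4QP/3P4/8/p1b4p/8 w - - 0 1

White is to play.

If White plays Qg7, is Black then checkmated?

After Qg7: black king on h8; in check: yes, from the white queen on g7.
King squares — g7: attacked by Ph6; h7: attacked by Qg7; g8: attacked by Qg7.
Black has no legal moves → checkmate.

yes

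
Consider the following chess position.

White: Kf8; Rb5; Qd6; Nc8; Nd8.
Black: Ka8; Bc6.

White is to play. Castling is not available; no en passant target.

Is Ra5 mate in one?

yes

After Ra5: black king on a8; in check: yes, from the white rook on a5.
King squares — a7: attacked by Ra5; b7: attacked by Nd8; b8: attacked by Qd6.
Black has no legal moves → checkmate.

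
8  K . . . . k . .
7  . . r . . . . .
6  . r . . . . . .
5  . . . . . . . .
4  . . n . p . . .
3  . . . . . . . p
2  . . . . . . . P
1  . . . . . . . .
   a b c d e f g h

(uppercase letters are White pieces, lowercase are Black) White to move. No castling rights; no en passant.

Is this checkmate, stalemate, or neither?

White to move; white king on a8.
In check: no.
King squares — a7: attacked by Rc7; b7: attacked by Rb6; b8: attacked by Rb6.
Legal moves for White: none.
Not in check and no legal moves → stalemate.

stalemate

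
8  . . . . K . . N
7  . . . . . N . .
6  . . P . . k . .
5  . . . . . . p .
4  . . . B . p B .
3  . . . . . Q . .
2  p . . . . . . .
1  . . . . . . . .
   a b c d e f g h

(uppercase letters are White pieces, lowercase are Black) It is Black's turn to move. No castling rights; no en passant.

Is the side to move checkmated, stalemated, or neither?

Black to move; black king on f6.
In check: yes, from the white bishop on d4.
King squares — e5: attacked by Bd4; f5: attacked by Bg4; g5: own pawn; e6: attacked by Bg4; g6: attacked by Nh8; e7: attacked by Ke8; f7: attacked by Ke8; g7: attacked by Bd4.
Legal moves for Black: none.
In check with no legal moves → checkmate.

checkmate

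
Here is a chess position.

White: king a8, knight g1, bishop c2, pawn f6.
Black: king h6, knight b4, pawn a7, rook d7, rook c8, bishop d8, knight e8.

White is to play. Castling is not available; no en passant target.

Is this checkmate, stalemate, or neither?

checkmate

White to move; white king on a8.
In check: yes, from the black rook on c8.
King squares — a7: attacked by Rd7; b7: attacked by Rd7; b8: attacked by Rc8.
Legal moves for White: none.
In check with no legal moves → checkmate.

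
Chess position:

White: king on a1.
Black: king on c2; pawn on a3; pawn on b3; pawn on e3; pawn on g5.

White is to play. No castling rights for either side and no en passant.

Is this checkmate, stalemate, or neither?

stalemate

White to move; white king on a1.
In check: no.
King squares — b1: attacked by Kc2; a2: attacked by Pb3; b2: attacked by Kc2.
Legal moves for White: none.
Not in check and no legal moves → stalemate.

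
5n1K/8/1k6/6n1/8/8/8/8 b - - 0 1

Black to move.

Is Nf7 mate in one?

no

After Nf7: white king on h8; in check: yes, from the black knight on f7.
White has 2 legal replies: Kg8, Kg7.
In check but a legal move exists → not checkmate.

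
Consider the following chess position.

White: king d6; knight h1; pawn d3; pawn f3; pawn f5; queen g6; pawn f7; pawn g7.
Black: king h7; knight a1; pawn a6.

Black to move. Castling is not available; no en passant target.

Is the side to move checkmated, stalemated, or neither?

Black to move; black king on h7.
In check: yes, from the white queen on g6.
King squares — g6: attacked by Pf5; h6: attacked by Qg6; g7: attacked by Qg6; g8: attacked by Pf7; h8: attacked by Pg7.
Legal moves for Black: none.
In check with no legal moves → checkmate.

checkmate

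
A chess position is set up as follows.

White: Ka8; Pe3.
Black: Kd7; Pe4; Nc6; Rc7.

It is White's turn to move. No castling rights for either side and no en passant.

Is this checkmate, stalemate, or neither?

stalemate

White to move; white king on a8.
In check: no.
King squares — a7: attacked by Nc6; b7: attacked by Rc7; b8: attacked by Nc6.
Legal moves for White: none.
Not in check and no legal moves → stalemate.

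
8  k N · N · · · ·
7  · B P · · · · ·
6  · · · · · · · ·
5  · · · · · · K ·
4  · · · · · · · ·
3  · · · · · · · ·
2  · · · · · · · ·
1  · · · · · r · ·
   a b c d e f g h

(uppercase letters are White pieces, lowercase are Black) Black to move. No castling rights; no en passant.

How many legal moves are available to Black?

1

Black to move; king on a8.
In check: yes, from the white bishop on b7.
Legal moves: Ka7.
Count: 1.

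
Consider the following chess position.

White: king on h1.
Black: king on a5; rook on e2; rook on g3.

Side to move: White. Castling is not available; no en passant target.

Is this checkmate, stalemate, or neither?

White to move; white king on h1.
In check: no.
King squares — g1: attacked by Rg3; g2: attacked by Re2; h2: attacked by Re2.
Legal moves for White: none.
Not in check and no legal moves → stalemate.

stalemate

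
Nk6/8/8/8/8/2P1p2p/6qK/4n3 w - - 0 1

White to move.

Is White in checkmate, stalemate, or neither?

checkmate

White to move; white king on h2.
In check: yes, from the black queen on g2.
King squares — g1: attacked by Qg2; h1: attacked by Qg2; g2: attacked by Ne1; g3: attacked by Qg2; h3: attacked by Qg2.
Legal moves for White: none.
In check with no legal moves → checkmate.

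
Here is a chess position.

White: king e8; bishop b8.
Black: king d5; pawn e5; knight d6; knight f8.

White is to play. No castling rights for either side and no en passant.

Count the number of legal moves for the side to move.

White to move; king on e8.
In check: yes, from the black knight on d6.
Legal moves: Kxf8, Kd8, Ke7, Bxd6.
Count: 4.

4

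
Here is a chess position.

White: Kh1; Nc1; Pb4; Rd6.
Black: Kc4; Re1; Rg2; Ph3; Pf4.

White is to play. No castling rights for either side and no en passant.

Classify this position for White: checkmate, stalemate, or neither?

checkmate

White to move; white king on h1.
In check: yes, from the black rook on e1.
King squares — g1: attacked by Re1; g2: attacked by Ph3; h2: attacked by Rg2.
Legal moves for White: none.
In check with no legal moves → checkmate.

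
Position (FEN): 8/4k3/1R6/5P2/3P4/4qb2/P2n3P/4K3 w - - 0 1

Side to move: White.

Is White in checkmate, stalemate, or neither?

White to move; white king on e1.
In check: yes, from the black queen on e3.
King squares — d1: attacked by Bf3; f1: attacked by Nd2; d2: attacked by Qe3; e2: attacked by Qe3; f2: attacked by Qe3.
Legal moves for White: none.
In check with no legal moves → checkmate.

checkmate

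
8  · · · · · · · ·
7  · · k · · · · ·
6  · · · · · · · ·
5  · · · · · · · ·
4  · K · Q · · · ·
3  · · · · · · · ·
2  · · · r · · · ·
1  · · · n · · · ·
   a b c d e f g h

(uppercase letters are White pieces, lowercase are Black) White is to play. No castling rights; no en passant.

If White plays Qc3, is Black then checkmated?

After Qc3: black king on c7; in check: yes, from the white queen on c3.
Black has 7 legal replies: Kd8, Kb8, Kd7, Kb7, Kd6, Kb6, Nxc3.
In check but a legal move exists → not checkmate.

no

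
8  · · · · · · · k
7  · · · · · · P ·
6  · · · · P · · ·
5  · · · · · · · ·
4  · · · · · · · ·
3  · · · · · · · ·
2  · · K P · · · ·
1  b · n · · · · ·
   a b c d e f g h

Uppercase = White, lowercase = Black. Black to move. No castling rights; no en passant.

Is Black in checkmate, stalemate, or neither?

neither

Black to move; black king on h8.
In check: yes, from the white pawn on g7.
King squares — g7: available; h7: available; g8: available.
Legal moves for Black: Kg8, Kh7, Kxg7, Bxg7.
Black is in check but has 4 legal moves → neither.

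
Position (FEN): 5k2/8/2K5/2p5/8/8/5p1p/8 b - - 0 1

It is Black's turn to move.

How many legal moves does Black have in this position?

Black to move; king on f8.
In check: no.
Legal moves: Kg8, Ke8, Kg7, Kf7, Ke7, c4, h1=Q+, h1=R, h1=B+, h1=N, f1=Q, f1=R, f1=B, f1=N.
Count: 14.

14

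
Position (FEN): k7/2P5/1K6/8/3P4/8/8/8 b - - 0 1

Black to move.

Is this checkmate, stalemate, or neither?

stalemate

Black to move; black king on a8.
In check: no.
King squares — a7: attacked by Kb6; b7: attacked by Kb6; b8: attacked by Pc7.
Legal moves for Black: none.
Not in check and no legal moves → stalemate.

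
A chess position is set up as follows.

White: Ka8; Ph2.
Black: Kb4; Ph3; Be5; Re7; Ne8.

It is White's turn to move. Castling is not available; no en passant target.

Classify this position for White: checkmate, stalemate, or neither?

White to move; white king on a8.
In check: no.
King squares — a7: attacked by Re7; b7: attacked by Re7; b8: attacked by Be5.
Legal moves for White: none.
Not in check and no legal moves → stalemate.

stalemate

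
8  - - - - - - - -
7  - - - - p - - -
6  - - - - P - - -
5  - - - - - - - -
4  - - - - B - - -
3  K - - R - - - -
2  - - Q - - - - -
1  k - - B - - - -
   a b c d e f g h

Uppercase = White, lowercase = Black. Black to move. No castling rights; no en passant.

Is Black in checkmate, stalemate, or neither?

stalemate

Black to move; black king on a1.
In check: no.
King squares — b1: attacked by Qc2; a2: attacked by Qc2; b2: attacked by Qc2.
Legal moves for Black: none.
Not in check and no legal moves → stalemate.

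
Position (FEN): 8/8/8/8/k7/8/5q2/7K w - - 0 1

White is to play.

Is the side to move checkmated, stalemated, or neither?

stalemate

White to move; white king on h1.
In check: no.
King squares — g1: attacked by Qf2; g2: attacked by Qf2; h2: attacked by Qf2.
Legal moves for White: none.
Not in check and no legal moves → stalemate.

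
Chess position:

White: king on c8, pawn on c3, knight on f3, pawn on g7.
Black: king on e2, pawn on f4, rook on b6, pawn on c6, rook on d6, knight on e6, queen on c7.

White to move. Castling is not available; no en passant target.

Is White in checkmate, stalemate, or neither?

White to move; white king on c8.
In check: yes, from the black queen on c7.
King squares — b7: attacked by Rb6; c7: attacked by Ne6; d7: attacked by Rd6; b8: attacked by Rb6; d8: attacked by Rd6.
Legal moves for White: none.
In check with no legal moves → checkmate.

checkmate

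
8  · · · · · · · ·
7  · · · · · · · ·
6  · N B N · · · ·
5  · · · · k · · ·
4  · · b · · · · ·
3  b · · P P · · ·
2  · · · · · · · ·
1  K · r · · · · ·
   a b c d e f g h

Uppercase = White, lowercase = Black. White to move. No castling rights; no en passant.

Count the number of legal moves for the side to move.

White to move; king on a1.
In check: yes, from the black rook on c1.
Legal moves: none.
Count: 0.

0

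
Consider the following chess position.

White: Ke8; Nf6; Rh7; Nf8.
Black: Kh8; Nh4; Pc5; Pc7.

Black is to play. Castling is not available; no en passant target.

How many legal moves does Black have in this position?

0

Black to move; king on h8.
In check: yes, from the white rook on h7.
Legal moves: none.
Count: 0.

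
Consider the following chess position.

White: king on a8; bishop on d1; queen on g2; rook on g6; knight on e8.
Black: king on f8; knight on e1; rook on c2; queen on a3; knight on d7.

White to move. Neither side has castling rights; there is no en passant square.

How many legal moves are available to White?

White to move; king on a8.
In check: yes, from the black queen on a3.
Legal moves: Kb7, Ra6.
Count: 2.

2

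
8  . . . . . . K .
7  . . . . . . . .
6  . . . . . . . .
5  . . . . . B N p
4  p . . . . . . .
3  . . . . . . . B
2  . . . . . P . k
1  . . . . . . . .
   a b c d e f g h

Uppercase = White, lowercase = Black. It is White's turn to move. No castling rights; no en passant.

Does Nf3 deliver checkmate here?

After Nf3: black king on h2; in check: yes, from the white knight on f3.
Black has 1 legal reply: Kh1.
In check but a legal move exists → not checkmate.

no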